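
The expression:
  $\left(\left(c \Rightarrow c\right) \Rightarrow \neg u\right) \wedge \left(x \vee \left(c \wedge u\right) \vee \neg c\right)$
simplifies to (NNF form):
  $\neg u \wedge \left(x \vee \neg c\right)$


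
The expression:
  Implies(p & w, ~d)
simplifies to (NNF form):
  ~d | ~p | ~w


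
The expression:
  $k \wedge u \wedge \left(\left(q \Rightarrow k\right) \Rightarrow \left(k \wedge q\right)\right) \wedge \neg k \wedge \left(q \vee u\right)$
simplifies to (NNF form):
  $\text{False}$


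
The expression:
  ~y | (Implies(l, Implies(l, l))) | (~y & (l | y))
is always true.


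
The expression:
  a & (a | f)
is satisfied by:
  {a: True}


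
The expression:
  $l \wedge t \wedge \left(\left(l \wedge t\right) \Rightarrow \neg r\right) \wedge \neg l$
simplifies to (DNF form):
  $\text{False}$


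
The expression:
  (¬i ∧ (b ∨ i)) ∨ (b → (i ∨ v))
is always true.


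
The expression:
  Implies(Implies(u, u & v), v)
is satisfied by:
  {v: True, u: True}
  {v: True, u: False}
  {u: True, v: False}


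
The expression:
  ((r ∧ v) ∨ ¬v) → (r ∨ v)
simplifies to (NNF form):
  r ∨ v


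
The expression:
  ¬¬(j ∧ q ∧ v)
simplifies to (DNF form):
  j ∧ q ∧ v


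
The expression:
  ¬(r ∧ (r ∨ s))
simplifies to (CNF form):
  ¬r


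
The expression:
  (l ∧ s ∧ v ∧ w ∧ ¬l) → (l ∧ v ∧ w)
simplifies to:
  True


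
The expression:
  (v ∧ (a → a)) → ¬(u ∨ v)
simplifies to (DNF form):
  ¬v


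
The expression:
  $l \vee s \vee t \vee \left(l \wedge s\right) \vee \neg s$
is always true.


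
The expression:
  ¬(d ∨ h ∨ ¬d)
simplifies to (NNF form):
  False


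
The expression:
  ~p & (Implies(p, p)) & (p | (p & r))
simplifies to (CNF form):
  False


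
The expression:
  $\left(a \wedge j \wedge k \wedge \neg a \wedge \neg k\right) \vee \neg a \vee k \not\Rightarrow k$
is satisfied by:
  {a: False}


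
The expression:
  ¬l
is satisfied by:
  {l: False}


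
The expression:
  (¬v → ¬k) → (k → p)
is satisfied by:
  {p: True, k: False, v: False}
  {k: False, v: False, p: False}
  {v: True, p: True, k: False}
  {v: True, k: False, p: False}
  {p: True, k: True, v: False}
  {k: True, p: False, v: False}
  {v: True, k: True, p: True}


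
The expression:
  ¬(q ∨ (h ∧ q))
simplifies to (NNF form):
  ¬q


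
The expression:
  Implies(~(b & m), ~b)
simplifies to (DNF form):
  m | ~b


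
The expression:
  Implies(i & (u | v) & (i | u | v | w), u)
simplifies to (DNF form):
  u | ~i | ~v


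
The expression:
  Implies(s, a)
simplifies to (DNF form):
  a | ~s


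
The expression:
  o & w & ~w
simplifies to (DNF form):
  False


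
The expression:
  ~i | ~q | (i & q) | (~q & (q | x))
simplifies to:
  True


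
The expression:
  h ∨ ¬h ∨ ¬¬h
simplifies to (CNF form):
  True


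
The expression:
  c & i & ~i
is never true.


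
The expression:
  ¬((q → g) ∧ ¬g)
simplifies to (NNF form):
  g ∨ q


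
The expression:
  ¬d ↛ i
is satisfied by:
  {i: True, d: False}
  {d: False, i: False}
  {d: True, i: True}


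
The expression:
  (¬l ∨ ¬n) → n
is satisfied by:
  {n: True}


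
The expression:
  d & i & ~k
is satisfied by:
  {d: True, i: True, k: False}


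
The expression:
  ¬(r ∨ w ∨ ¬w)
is never true.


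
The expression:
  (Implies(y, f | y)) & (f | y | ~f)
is always true.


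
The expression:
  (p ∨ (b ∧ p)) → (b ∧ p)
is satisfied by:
  {b: True, p: False}
  {p: False, b: False}
  {p: True, b: True}


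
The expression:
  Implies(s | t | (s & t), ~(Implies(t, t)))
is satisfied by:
  {t: False, s: False}


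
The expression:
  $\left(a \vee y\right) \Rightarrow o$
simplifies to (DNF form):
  $o \vee \left(\neg a \wedge \neg y\right)$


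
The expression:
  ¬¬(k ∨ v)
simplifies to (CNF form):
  k ∨ v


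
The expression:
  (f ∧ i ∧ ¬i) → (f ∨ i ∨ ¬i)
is always true.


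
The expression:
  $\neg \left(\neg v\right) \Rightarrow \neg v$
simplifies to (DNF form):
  $\neg v$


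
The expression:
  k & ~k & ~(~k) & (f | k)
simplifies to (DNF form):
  False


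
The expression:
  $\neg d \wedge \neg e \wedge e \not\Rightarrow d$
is never true.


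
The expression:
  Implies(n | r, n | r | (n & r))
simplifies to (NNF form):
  True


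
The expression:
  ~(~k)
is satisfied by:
  {k: True}


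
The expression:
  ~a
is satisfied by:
  {a: False}


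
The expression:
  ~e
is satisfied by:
  {e: False}


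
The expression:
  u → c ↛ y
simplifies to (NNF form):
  (c ∧ ¬y) ∨ ¬u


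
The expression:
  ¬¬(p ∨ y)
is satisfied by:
  {y: True, p: True}
  {y: True, p: False}
  {p: True, y: False}


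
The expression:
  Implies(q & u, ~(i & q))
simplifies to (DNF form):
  ~i | ~q | ~u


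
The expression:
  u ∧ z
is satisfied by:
  {z: True, u: True}


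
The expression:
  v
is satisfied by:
  {v: True}


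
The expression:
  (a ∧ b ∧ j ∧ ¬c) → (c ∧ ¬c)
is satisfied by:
  {c: True, a: False, b: False, j: False}
  {c: False, a: False, b: False, j: False}
  {j: True, c: True, a: False, b: False}
  {j: True, c: False, a: False, b: False}
  {b: True, c: True, a: False, j: False}
  {b: True, c: False, a: False, j: False}
  {j: True, b: True, c: True, a: False}
  {j: True, b: True, c: False, a: False}
  {a: True, c: True, j: False, b: False}
  {a: True, c: False, j: False, b: False}
  {j: True, a: True, c: True, b: False}
  {j: True, a: True, c: False, b: False}
  {b: True, a: True, c: True, j: False}
  {b: True, a: True, c: False, j: False}
  {b: True, a: True, j: True, c: True}


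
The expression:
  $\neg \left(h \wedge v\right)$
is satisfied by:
  {h: False, v: False}
  {v: True, h: False}
  {h: True, v: False}


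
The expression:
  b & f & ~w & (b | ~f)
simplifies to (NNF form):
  b & f & ~w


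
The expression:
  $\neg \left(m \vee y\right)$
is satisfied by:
  {y: False, m: False}


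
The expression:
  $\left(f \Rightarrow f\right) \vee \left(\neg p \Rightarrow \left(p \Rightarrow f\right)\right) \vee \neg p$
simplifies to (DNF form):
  $\text{True}$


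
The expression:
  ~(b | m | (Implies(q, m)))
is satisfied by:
  {q: True, b: False, m: False}


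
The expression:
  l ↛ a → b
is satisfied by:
  {a: True, b: True, l: False}
  {a: True, l: False, b: False}
  {b: True, l: False, a: False}
  {b: False, l: False, a: False}
  {a: True, b: True, l: True}
  {a: True, l: True, b: False}
  {b: True, l: True, a: False}


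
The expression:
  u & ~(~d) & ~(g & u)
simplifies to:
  d & u & ~g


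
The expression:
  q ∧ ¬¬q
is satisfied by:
  {q: True}


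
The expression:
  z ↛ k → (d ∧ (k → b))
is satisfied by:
  {d: True, k: True, z: False}
  {d: True, z: False, k: False}
  {k: True, z: False, d: False}
  {k: False, z: False, d: False}
  {d: True, k: True, z: True}
  {d: True, z: True, k: False}
  {k: True, z: True, d: False}


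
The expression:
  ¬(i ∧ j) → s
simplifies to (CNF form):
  (i ∨ s) ∧ (j ∨ s)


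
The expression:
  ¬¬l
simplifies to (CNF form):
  l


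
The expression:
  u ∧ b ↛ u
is never true.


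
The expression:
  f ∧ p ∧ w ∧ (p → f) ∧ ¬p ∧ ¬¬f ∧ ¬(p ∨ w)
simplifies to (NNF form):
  False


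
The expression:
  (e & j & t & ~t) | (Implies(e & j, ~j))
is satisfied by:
  {e: False, j: False}
  {j: True, e: False}
  {e: True, j: False}


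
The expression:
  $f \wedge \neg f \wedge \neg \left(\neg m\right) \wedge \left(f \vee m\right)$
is never true.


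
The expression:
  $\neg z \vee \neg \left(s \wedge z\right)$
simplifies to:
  $\neg s \vee \neg z$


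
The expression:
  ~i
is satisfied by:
  {i: False}


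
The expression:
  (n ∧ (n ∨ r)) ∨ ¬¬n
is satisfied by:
  {n: True}


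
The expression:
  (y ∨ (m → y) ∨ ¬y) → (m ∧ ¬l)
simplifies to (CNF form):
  m ∧ ¬l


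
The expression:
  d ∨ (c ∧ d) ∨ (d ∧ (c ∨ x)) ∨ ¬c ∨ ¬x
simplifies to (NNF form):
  d ∨ ¬c ∨ ¬x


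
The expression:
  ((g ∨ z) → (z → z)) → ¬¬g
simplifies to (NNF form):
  g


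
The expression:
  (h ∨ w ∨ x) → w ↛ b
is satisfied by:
  {w: True, h: False, x: False, b: False}
  {w: True, x: True, h: False, b: False}
  {w: True, h: True, x: False, b: False}
  {w: True, x: True, h: True, b: False}
  {b: False, h: False, x: False, w: False}
  {b: True, h: False, x: False, w: False}


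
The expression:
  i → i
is always true.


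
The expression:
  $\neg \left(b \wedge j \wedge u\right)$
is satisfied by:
  {u: False, b: False, j: False}
  {j: True, u: False, b: False}
  {b: True, u: False, j: False}
  {j: True, b: True, u: False}
  {u: True, j: False, b: False}
  {j: True, u: True, b: False}
  {b: True, u: True, j: False}


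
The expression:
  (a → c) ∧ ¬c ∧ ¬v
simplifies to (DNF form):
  ¬a ∧ ¬c ∧ ¬v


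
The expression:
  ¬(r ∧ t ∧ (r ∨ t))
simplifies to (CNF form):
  ¬r ∨ ¬t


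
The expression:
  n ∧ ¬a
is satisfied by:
  {n: True, a: False}


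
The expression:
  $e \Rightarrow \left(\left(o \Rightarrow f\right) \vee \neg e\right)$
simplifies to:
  $f \vee \neg e \vee \neg o$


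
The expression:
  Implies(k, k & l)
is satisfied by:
  {l: True, k: False}
  {k: False, l: False}
  {k: True, l: True}


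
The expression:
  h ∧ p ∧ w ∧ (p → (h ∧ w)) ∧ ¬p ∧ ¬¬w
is never true.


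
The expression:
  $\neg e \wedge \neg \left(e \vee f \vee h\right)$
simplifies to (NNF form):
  $\neg e \wedge \neg f \wedge \neg h$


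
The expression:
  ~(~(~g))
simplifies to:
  ~g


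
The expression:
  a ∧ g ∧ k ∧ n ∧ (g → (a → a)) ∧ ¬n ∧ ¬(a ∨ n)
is never true.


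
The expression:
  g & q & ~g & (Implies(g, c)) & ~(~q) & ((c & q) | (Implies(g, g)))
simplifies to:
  False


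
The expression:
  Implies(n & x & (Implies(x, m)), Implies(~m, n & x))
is always true.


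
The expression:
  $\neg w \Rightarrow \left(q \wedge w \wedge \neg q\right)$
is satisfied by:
  {w: True}


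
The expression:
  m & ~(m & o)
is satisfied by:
  {m: True, o: False}


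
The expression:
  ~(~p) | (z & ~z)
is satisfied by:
  {p: True}


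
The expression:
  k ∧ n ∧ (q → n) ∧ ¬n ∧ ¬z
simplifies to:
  False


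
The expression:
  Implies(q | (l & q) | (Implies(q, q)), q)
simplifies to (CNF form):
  q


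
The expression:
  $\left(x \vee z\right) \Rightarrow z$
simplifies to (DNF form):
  $z \vee \neg x$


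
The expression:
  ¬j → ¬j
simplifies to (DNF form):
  True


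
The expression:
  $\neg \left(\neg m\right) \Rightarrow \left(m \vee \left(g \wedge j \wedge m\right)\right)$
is always true.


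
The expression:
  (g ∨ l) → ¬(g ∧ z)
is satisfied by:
  {g: False, z: False}
  {z: True, g: False}
  {g: True, z: False}


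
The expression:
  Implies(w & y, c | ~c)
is always true.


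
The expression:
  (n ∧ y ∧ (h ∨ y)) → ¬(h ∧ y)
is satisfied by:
  {h: False, y: False, n: False}
  {n: True, h: False, y: False}
  {y: True, h: False, n: False}
  {n: True, y: True, h: False}
  {h: True, n: False, y: False}
  {n: True, h: True, y: False}
  {y: True, h: True, n: False}


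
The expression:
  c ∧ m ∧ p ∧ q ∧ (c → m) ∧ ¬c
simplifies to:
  False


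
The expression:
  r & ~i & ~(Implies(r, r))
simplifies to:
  False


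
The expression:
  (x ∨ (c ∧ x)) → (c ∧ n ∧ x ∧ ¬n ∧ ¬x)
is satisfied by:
  {x: False}


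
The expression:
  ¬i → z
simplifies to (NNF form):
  i ∨ z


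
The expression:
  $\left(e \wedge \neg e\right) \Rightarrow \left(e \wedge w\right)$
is always true.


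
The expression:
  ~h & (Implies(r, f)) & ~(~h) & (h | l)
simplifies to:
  False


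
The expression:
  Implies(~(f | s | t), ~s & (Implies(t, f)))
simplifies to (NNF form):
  True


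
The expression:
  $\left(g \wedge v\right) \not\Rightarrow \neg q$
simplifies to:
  $g \wedge q \wedge v$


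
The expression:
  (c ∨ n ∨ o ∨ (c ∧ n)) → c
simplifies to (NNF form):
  c ∨ (¬n ∧ ¬o)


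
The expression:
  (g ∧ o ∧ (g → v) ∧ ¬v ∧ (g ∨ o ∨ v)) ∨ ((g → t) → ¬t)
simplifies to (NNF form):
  ¬t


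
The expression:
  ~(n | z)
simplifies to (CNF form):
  ~n & ~z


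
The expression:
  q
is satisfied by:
  {q: True}


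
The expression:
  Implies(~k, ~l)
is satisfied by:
  {k: True, l: False}
  {l: False, k: False}
  {l: True, k: True}


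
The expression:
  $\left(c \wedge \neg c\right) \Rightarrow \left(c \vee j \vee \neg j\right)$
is always true.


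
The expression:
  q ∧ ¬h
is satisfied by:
  {q: True, h: False}


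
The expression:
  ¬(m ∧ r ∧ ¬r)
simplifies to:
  True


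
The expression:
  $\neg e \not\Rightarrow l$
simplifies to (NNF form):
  $\neg e \wedge \neg l$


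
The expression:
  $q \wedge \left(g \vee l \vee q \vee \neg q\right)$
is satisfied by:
  {q: True}


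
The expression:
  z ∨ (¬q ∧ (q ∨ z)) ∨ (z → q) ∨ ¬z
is always true.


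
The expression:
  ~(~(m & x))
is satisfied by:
  {m: True, x: True}


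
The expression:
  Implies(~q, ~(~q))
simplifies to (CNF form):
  q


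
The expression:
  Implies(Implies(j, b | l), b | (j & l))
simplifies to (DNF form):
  b | j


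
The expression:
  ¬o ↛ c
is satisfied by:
  {c: True, o: False}
  {o: False, c: False}
  {o: True, c: True}


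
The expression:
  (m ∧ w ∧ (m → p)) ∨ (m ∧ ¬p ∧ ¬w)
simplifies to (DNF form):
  (m ∧ p ∧ w) ∨ (m ∧ p ∧ ¬p) ∨ (m ∧ w ∧ ¬w) ∨ (m ∧ ¬p ∧ ¬w)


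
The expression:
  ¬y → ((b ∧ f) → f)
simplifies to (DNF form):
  True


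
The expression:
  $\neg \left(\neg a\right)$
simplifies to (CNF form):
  $a$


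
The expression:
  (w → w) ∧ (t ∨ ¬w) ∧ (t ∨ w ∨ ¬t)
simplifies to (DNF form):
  t ∨ ¬w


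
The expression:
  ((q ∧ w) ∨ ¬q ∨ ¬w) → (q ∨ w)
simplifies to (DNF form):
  q ∨ w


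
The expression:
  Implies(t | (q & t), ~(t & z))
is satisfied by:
  {t: False, z: False}
  {z: True, t: False}
  {t: True, z: False}


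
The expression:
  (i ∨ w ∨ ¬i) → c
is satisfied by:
  {c: True}


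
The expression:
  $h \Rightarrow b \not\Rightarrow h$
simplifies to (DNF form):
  $\neg h$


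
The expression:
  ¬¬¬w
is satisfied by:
  {w: False}


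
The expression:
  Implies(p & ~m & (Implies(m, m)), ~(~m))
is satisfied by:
  {m: True, p: False}
  {p: False, m: False}
  {p: True, m: True}


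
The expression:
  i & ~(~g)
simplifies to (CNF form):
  g & i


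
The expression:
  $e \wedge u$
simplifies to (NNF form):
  $e \wedge u$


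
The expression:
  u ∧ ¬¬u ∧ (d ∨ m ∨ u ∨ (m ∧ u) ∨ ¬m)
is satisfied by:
  {u: True}


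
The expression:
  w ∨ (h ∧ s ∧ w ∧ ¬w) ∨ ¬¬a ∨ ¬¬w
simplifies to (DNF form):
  a ∨ w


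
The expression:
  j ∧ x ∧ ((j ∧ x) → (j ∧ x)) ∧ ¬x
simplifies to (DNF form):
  False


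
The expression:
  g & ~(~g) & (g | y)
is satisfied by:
  {g: True}


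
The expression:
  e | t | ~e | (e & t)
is always true.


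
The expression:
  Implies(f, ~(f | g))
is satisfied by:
  {f: False}


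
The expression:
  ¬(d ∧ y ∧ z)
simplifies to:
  ¬d ∨ ¬y ∨ ¬z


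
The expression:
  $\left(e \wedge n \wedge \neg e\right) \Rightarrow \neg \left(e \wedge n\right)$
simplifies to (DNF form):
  $\text{True}$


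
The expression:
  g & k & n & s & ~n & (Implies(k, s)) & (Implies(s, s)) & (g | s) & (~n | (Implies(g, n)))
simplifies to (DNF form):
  False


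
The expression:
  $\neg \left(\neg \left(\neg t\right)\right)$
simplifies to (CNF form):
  $\neg t$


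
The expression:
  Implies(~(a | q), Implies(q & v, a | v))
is always true.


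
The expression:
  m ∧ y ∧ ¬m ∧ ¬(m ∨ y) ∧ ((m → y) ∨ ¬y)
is never true.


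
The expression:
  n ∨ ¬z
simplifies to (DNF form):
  n ∨ ¬z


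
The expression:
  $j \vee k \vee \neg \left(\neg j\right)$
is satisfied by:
  {k: True, j: True}
  {k: True, j: False}
  {j: True, k: False}


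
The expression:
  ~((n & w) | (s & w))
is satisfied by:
  {n: False, w: False, s: False}
  {s: True, n: False, w: False}
  {n: True, s: False, w: False}
  {s: True, n: True, w: False}
  {w: True, s: False, n: False}


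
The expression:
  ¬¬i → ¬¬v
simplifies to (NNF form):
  v ∨ ¬i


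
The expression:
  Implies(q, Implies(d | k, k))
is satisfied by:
  {k: True, q: False, d: False}
  {q: False, d: False, k: False}
  {d: True, k: True, q: False}
  {d: True, q: False, k: False}
  {k: True, q: True, d: False}
  {q: True, k: False, d: False}
  {d: True, q: True, k: True}


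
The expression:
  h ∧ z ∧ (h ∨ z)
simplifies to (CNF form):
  h ∧ z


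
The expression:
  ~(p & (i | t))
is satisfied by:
  {t: False, p: False, i: False}
  {i: True, t: False, p: False}
  {t: True, i: False, p: False}
  {i: True, t: True, p: False}
  {p: True, i: False, t: False}


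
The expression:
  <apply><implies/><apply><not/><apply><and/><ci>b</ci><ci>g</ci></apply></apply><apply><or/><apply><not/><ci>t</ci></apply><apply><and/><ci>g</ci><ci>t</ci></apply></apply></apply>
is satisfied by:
  {g: True, t: False}
  {t: False, g: False}
  {t: True, g: True}


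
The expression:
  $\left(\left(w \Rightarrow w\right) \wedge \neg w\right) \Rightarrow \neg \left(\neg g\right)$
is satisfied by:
  {g: True, w: True}
  {g: True, w: False}
  {w: True, g: False}


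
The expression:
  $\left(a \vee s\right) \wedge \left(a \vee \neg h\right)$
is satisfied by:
  {a: True, s: True, h: False}
  {a: True, h: False, s: False}
  {a: True, s: True, h: True}
  {a: True, h: True, s: False}
  {s: True, h: False, a: False}


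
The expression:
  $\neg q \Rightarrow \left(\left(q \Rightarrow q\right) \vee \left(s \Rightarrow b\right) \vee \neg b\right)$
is always true.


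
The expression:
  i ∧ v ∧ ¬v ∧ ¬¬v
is never true.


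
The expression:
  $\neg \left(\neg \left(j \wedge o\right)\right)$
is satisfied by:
  {j: True, o: True}


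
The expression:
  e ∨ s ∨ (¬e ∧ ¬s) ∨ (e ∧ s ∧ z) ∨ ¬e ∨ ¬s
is always true.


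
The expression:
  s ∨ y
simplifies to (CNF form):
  s ∨ y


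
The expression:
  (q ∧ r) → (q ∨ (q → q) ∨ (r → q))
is always true.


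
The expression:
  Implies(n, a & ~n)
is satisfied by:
  {n: False}


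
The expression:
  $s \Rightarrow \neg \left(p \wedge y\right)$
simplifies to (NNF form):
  $\neg p \vee \neg s \vee \neg y$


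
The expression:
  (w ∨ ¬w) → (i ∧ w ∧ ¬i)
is never true.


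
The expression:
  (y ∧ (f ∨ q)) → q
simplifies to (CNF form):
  q ∨ ¬f ∨ ¬y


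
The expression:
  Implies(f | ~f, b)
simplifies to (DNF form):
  b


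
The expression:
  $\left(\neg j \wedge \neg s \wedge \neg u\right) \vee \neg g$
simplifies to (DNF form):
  $\left(\neg j \wedge \neg s \wedge \neg u\right) \vee \neg g$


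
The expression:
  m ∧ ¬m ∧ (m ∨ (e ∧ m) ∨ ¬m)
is never true.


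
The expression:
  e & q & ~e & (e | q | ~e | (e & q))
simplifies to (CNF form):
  False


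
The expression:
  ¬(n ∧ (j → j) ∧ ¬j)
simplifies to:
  j ∨ ¬n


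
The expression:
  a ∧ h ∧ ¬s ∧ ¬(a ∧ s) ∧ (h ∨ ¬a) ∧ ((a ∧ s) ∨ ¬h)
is never true.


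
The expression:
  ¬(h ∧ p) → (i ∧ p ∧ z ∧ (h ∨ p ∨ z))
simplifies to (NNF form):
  p ∧ (h ∨ i) ∧ (h ∨ z)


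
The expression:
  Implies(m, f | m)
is always true.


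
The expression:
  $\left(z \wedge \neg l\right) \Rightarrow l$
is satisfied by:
  {l: True, z: False}
  {z: False, l: False}
  {z: True, l: True}


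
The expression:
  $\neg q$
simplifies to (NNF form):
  $\neg q$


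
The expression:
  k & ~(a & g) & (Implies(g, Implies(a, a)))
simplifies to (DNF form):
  (k & ~a) | (k & ~g)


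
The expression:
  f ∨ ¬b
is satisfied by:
  {f: True, b: False}
  {b: False, f: False}
  {b: True, f: True}


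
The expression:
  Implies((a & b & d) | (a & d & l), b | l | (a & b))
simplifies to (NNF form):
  True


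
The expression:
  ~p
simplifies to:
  ~p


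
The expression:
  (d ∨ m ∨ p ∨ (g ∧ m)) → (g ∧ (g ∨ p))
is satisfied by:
  {g: True, m: False, d: False, p: False}
  {g: True, p: True, m: False, d: False}
  {g: True, d: True, m: False, p: False}
  {g: True, p: True, d: True, m: False}
  {g: True, m: True, d: False, p: False}
  {g: True, p: True, m: True, d: False}
  {g: True, d: True, m: True, p: False}
  {g: True, p: True, d: True, m: True}
  {p: False, m: False, d: False, g: False}


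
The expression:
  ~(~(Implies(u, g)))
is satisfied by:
  {g: True, u: False}
  {u: False, g: False}
  {u: True, g: True}


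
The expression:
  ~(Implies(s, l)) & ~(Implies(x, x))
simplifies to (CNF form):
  False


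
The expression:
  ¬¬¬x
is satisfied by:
  {x: False}


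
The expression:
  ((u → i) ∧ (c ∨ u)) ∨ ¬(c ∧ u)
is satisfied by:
  {i: True, u: False, c: False}
  {u: False, c: False, i: False}
  {i: True, c: True, u: False}
  {c: True, u: False, i: False}
  {i: True, u: True, c: False}
  {u: True, i: False, c: False}
  {i: True, c: True, u: True}


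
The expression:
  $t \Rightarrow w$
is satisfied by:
  {w: True, t: False}
  {t: False, w: False}
  {t: True, w: True}


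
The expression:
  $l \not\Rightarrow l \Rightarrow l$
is always true.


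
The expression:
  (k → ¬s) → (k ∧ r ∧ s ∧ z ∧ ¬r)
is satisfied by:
  {s: True, k: True}


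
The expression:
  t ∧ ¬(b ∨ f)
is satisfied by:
  {t: True, b: False, f: False}


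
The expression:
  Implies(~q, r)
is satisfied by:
  {r: True, q: True}
  {r: True, q: False}
  {q: True, r: False}


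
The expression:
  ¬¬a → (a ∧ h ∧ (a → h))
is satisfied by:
  {h: True, a: False}
  {a: False, h: False}
  {a: True, h: True}


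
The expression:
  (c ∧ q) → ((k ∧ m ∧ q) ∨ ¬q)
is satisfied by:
  {m: True, k: True, c: False, q: False}
  {m: True, k: False, c: False, q: False}
  {k: True, m: False, c: False, q: False}
  {m: False, k: False, c: False, q: False}
  {q: True, m: True, k: True, c: False}
  {q: True, m: True, k: False, c: False}
  {q: True, k: True, m: False, c: False}
  {q: True, k: False, m: False, c: False}
  {m: True, c: True, k: True, q: False}
  {m: True, c: True, k: False, q: False}
  {c: True, k: True, m: False, q: False}
  {c: True, m: False, k: False, q: False}
  {q: True, m: True, c: True, k: True}


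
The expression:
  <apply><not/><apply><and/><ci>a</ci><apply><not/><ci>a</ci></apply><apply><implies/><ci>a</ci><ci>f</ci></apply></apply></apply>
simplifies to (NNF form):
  <true/>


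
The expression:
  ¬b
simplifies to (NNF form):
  ¬b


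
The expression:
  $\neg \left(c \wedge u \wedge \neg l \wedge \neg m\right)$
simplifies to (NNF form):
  $l \vee m \vee \neg c \vee \neg u$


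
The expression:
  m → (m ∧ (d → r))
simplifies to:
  r ∨ ¬d ∨ ¬m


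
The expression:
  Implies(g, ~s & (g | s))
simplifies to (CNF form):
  ~g | ~s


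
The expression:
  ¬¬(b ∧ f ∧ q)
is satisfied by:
  {f: True, b: True, q: True}


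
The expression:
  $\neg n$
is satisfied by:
  {n: False}


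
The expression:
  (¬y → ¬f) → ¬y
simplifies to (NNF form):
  ¬y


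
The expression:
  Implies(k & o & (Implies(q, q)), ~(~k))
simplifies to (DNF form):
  True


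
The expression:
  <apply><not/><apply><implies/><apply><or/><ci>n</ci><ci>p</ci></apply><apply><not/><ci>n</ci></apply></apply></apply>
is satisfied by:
  {n: True}


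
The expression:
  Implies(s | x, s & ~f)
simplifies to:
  (s & ~f) | (~s & ~x)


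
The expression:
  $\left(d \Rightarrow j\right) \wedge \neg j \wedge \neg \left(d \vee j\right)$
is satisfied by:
  {d: False, j: False}


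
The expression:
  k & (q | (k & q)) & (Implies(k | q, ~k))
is never true.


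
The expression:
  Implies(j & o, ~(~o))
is always true.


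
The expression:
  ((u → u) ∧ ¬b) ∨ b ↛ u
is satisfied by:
  {u: False, b: False}
  {b: True, u: False}
  {u: True, b: False}


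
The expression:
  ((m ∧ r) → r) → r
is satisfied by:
  {r: True}


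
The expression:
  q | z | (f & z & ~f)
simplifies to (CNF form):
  q | z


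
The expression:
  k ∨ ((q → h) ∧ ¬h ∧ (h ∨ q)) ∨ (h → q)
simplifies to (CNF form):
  k ∨ q ∨ ¬h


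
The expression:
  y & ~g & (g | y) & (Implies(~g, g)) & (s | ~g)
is never true.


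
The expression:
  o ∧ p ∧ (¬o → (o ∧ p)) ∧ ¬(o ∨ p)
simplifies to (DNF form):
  False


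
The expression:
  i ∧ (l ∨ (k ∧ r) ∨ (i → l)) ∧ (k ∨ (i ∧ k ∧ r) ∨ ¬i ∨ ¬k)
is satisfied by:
  {i: True, k: True, l: True, r: True}
  {i: True, k: True, l: True, r: False}
  {i: True, l: True, r: True, k: False}
  {i: True, l: True, r: False, k: False}
  {i: True, k: True, r: True, l: False}


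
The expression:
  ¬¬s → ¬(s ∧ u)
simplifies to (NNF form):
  ¬s ∨ ¬u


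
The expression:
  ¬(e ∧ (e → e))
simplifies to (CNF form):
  ¬e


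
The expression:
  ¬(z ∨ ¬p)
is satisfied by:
  {p: True, z: False}


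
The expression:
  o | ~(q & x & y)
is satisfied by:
  {o: True, q: False, x: False, y: False}
  {y: False, q: False, o: False, x: False}
  {y: True, o: True, q: False, x: False}
  {y: True, q: False, o: False, x: False}
  {x: True, o: True, y: False, q: False}
  {x: True, y: False, q: False, o: False}
  {x: True, y: True, o: True, q: False}
  {x: True, y: True, q: False, o: False}
  {o: True, q: True, x: False, y: False}
  {q: True, x: False, o: False, y: False}
  {y: True, q: True, o: True, x: False}
  {y: True, q: True, x: False, o: False}
  {o: True, q: True, x: True, y: False}
  {q: True, x: True, y: False, o: False}
  {y: True, q: True, x: True, o: True}


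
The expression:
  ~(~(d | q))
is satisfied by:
  {d: True, q: True}
  {d: True, q: False}
  {q: True, d: False}


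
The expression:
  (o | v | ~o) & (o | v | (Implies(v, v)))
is always true.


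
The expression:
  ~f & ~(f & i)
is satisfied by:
  {f: False}


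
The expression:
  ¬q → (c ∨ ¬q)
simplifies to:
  True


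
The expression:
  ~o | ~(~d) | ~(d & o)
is always true.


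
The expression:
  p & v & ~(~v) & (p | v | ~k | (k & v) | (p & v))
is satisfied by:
  {p: True, v: True}


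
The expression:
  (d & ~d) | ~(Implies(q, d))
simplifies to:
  q & ~d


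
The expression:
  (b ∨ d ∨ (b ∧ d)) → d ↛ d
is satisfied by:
  {d: False, b: False}


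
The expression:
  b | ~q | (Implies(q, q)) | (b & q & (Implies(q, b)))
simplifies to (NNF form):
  True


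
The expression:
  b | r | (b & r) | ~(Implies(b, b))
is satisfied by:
  {r: True, b: True}
  {r: True, b: False}
  {b: True, r: False}


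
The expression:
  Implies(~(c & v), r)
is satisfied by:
  {r: True, c: True, v: True}
  {r: True, c: True, v: False}
  {r: True, v: True, c: False}
  {r: True, v: False, c: False}
  {c: True, v: True, r: False}


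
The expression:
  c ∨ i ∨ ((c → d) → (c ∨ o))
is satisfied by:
  {i: True, o: True, c: True}
  {i: True, o: True, c: False}
  {i: True, c: True, o: False}
  {i: True, c: False, o: False}
  {o: True, c: True, i: False}
  {o: True, c: False, i: False}
  {c: True, o: False, i: False}


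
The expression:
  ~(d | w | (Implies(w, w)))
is never true.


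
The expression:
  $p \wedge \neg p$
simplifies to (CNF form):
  $\text{False}$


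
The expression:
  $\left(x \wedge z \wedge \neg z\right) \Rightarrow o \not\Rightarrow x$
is always true.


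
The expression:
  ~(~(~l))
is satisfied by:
  {l: False}


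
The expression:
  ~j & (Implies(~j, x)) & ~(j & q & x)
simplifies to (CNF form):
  x & ~j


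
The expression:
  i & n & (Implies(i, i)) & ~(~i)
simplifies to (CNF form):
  i & n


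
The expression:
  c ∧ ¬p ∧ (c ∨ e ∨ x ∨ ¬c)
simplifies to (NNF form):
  c ∧ ¬p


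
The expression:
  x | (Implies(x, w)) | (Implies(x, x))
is always true.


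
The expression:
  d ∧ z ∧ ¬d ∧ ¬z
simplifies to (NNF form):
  False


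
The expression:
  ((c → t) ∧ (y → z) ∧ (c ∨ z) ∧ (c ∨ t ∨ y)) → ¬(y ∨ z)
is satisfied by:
  {c: True, t: False, z: False, y: False}
  {y: False, t: False, c: False, z: False}
  {y: True, c: True, t: False, z: False}
  {y: True, t: False, c: False, z: False}
  {c: True, t: True, y: False, z: False}
  {t: True, y: False, c: False, z: False}
  {y: True, c: True, t: True, z: False}
  {y: True, t: True, c: False, z: False}
  {z: True, c: True, y: False, t: False}
  {z: True, y: False, t: False, c: False}
  {z: True, c: True, y: True, t: False}


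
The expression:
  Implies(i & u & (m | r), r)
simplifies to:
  r | ~i | ~m | ~u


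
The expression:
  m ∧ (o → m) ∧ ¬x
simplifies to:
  m ∧ ¬x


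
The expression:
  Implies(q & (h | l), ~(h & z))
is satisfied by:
  {h: False, q: False, z: False}
  {z: True, h: False, q: False}
  {q: True, h: False, z: False}
  {z: True, q: True, h: False}
  {h: True, z: False, q: False}
  {z: True, h: True, q: False}
  {q: True, h: True, z: False}


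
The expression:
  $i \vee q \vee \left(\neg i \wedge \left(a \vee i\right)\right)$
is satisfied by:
  {i: True, a: True, q: True}
  {i: True, a: True, q: False}
  {i: True, q: True, a: False}
  {i: True, q: False, a: False}
  {a: True, q: True, i: False}
  {a: True, q: False, i: False}
  {q: True, a: False, i: False}


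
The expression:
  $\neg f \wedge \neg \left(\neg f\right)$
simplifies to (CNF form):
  $\text{False}$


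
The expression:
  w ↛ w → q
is always true.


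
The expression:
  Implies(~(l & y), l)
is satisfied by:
  {l: True}


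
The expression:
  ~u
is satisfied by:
  {u: False}


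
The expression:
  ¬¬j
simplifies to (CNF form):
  j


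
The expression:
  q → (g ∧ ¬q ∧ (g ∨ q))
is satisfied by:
  {q: False}


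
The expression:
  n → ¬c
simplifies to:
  ¬c ∨ ¬n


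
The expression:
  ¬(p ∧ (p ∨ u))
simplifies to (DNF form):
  ¬p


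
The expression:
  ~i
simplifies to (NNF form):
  ~i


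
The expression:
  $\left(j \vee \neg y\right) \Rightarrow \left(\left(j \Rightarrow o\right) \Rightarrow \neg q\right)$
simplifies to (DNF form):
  $\left(j \wedge \neg o\right) \vee \left(y \wedge \neg j\right) \vee \neg q$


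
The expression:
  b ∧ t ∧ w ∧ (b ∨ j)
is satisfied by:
  {t: True, w: True, b: True}


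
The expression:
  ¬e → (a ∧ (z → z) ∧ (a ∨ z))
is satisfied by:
  {a: True, e: True}
  {a: True, e: False}
  {e: True, a: False}


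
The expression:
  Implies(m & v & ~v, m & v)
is always true.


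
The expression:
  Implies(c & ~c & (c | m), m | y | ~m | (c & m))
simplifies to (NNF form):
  True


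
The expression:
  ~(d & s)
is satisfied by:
  {s: False, d: False}
  {d: True, s: False}
  {s: True, d: False}


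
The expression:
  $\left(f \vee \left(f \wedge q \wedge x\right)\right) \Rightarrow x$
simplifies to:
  $x \vee \neg f$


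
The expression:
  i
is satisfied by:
  {i: True}


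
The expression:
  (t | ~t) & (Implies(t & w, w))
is always true.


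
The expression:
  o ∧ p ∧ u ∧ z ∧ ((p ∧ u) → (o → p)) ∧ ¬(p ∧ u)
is never true.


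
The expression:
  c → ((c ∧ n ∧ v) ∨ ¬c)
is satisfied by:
  {v: True, n: True, c: False}
  {v: True, n: False, c: False}
  {n: True, v: False, c: False}
  {v: False, n: False, c: False}
  {v: True, c: True, n: True}


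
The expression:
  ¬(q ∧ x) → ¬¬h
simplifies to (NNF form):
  h ∨ (q ∧ x)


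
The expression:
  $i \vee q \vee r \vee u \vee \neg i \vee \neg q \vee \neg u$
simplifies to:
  $\text{True}$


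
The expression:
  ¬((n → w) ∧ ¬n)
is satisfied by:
  {n: True}


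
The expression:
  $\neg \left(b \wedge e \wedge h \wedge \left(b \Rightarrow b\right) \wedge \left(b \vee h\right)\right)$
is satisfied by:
  {h: False, e: False, b: False}
  {b: True, h: False, e: False}
  {e: True, h: False, b: False}
  {b: True, e: True, h: False}
  {h: True, b: False, e: False}
  {b: True, h: True, e: False}
  {e: True, h: True, b: False}


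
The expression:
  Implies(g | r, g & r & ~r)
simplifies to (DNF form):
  ~g & ~r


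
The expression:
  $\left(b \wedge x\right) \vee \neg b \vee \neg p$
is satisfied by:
  {x: True, p: False, b: False}
  {p: False, b: False, x: False}
  {x: True, b: True, p: False}
  {b: True, p: False, x: False}
  {x: True, p: True, b: False}
  {p: True, x: False, b: False}
  {x: True, b: True, p: True}


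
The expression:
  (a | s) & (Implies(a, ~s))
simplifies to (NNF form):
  (a & ~s) | (s & ~a)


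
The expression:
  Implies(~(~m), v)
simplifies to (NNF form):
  v | ~m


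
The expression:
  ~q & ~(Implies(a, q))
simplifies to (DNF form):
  a & ~q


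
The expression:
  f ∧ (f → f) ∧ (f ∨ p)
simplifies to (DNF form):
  f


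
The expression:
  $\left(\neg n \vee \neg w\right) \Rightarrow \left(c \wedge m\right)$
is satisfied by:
  {m: True, w: True, c: True, n: True}
  {m: True, w: True, c: True, n: False}
  {m: True, w: True, n: True, c: False}
  {m: True, c: True, n: True, w: False}
  {m: True, c: True, n: False, w: False}
  {w: True, n: True, c: True, m: False}
  {w: True, n: True, c: False, m: False}


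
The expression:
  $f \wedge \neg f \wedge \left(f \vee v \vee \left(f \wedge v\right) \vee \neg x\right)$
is never true.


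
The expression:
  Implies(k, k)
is always true.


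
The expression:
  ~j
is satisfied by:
  {j: False}


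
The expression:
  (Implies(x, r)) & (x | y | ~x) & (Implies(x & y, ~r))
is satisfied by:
  {r: True, y: False, x: False}
  {y: False, x: False, r: False}
  {r: True, y: True, x: False}
  {y: True, r: False, x: False}
  {x: True, r: True, y: False}


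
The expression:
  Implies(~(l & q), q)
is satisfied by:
  {q: True}


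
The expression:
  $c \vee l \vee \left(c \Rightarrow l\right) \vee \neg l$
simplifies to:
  $\text{True}$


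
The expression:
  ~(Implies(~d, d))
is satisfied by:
  {d: False}


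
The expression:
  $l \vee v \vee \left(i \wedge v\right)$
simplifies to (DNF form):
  $l \vee v$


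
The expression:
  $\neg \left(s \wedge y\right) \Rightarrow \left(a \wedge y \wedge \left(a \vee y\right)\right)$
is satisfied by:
  {a: True, s: True, y: True}
  {a: True, y: True, s: False}
  {s: True, y: True, a: False}


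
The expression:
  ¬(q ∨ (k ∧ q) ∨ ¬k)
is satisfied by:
  {k: True, q: False}


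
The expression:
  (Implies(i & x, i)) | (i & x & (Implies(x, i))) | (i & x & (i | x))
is always true.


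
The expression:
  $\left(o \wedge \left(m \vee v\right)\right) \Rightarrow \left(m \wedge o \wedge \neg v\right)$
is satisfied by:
  {v: False, o: False}
  {o: True, v: False}
  {v: True, o: False}


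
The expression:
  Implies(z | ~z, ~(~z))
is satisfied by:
  {z: True}


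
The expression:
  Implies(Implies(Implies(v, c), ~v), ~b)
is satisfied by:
  {c: True, v: True, b: False}
  {c: True, v: False, b: False}
  {v: True, c: False, b: False}
  {c: False, v: False, b: False}
  {b: True, c: True, v: True}


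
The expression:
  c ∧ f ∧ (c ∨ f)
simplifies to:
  c ∧ f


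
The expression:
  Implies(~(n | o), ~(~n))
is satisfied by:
  {n: True, o: True}
  {n: True, o: False}
  {o: True, n: False}


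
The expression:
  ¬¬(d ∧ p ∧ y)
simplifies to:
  d ∧ p ∧ y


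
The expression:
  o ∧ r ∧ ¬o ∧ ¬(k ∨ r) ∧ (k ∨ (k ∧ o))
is never true.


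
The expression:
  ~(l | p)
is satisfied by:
  {p: False, l: False}


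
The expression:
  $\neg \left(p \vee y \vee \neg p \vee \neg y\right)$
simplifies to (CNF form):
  $\text{False}$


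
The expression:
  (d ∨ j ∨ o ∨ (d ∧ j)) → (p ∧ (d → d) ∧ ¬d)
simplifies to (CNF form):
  ¬d ∧ (p ∨ ¬j) ∧ (p ∨ ¬o)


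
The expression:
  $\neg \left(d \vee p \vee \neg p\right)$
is never true.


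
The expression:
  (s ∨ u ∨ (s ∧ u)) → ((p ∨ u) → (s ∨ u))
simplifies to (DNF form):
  True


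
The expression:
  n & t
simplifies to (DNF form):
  n & t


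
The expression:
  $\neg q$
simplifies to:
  $\neg q$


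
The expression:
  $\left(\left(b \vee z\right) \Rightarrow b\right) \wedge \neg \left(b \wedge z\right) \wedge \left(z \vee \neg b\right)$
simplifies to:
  $\neg b \wedge \neg z$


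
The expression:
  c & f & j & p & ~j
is never true.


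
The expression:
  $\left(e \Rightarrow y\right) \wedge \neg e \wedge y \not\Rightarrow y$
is never true.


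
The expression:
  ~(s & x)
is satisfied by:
  {s: False, x: False}
  {x: True, s: False}
  {s: True, x: False}


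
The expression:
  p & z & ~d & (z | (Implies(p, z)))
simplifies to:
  p & z & ~d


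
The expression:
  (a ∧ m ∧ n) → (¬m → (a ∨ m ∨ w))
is always true.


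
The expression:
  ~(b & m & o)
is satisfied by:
  {m: False, o: False, b: False}
  {b: True, m: False, o: False}
  {o: True, m: False, b: False}
  {b: True, o: True, m: False}
  {m: True, b: False, o: False}
  {b: True, m: True, o: False}
  {o: True, m: True, b: False}


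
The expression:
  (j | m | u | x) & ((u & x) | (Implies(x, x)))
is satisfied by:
  {x: True, m: True, u: True, j: True}
  {x: True, m: True, u: True, j: False}
  {x: True, m: True, j: True, u: False}
  {x: True, m: True, j: False, u: False}
  {x: True, u: True, j: True, m: False}
  {x: True, u: True, j: False, m: False}
  {x: True, u: False, j: True, m: False}
  {x: True, u: False, j: False, m: False}
  {m: True, u: True, j: True, x: False}
  {m: True, u: True, j: False, x: False}
  {m: True, j: True, u: False, x: False}
  {m: True, j: False, u: False, x: False}
  {u: True, j: True, m: False, x: False}
  {u: True, m: False, j: False, x: False}
  {j: True, m: False, u: False, x: False}


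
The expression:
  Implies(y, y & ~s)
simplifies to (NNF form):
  ~s | ~y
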